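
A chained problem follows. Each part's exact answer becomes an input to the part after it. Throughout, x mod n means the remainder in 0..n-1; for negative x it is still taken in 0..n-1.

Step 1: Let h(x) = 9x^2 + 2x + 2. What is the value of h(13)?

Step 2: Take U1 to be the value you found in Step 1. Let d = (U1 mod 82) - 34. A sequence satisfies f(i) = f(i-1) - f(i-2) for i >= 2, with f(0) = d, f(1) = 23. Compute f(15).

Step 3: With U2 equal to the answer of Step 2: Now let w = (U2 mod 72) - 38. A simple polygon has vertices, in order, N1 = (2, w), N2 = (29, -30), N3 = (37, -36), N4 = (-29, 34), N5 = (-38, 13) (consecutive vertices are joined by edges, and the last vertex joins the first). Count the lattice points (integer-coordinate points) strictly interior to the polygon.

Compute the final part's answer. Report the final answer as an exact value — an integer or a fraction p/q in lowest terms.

Step 1: 9*(13)^2 + 2*(13)^1 + 2 = (1521) + (26) + (2) = 1549; answer 1549
Step 2: U1 = 1549; d = 39; f(2) = 1*(23) - 1*(39) = -16; iterating: f(2)=-16, f(3)=-39, f(4)=-23, f(5)=16, f(6)=39, f(7)=23, f(8)=-16, f(9)=-39, f(10)=-23, f(11)=16, f(12)=39, f(13)=23, f(14)=-16, f(15)=-39; answer -39
Step 3: U2 = -39; w = -5; cross terms: (2*-30 - 29*-5)=85, (29*-36 - 37*-30)=66, (37*34 - -29*-36)=214, (-29*13 - -38*34)=915, (-38*-5 - 2*13)=164; twice the area = |1444| = 1444; area = 722; boundary points = 1 + 2 + 2 + 3 + 2 = 10; strictly interior points = area - boundary/2 + 1 = 718; answer 718

718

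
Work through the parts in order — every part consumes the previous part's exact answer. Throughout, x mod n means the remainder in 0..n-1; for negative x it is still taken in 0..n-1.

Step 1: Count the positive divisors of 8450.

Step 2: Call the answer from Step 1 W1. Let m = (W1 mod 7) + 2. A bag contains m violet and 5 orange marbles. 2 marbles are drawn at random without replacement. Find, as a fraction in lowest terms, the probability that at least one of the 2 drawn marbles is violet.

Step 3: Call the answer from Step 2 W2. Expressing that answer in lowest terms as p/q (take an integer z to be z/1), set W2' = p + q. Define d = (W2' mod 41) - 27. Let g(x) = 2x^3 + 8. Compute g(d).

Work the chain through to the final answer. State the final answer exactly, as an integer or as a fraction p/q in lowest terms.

Step 1: 8450 = 2 * 5^2 * 13^2; number of divisors = (1+1) * (2+1) * (2+1) = 18; answer 18
Step 2: W1 = 18; m = 6; total draws C(11,2) = 55; complement C(5,2) = 10; favorable 55 - 10 = 45; P = 9/11; answer 9/11
Step 3: W2 = 9/11; threaded value p + q = 20; d = -7; 2*(-7)^3 + 8 = (-686) + (8) = -678; answer -678

-678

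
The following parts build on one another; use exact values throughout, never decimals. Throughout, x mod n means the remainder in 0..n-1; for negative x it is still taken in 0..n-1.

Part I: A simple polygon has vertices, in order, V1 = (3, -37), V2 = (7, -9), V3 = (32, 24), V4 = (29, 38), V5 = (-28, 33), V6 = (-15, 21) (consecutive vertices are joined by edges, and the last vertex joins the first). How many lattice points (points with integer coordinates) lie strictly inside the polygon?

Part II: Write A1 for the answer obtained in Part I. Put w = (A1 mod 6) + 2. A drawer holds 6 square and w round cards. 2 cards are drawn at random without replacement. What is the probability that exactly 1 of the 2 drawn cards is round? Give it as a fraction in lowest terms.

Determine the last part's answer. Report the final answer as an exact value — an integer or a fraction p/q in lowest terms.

Part I: cross terms: (3*-9 - 7*-37)=232, (7*24 - 32*-9)=456, (32*38 - 29*24)=520, (29*33 - -28*38)=2021, (-28*21 - -15*33)=-93, (-15*-37 - 3*21)=492; twice the area = |3628| = 3628; area = 1814; boundary points = 4 + 1 + 1 + 1 + 1 + 2 = 10; strictly interior points = area - boundary/2 + 1 = 1810; answer 1810
Part II: A1 = 1810; w = 6; total draws C(12,2) = 66; favorable C(6,1)*C(6,1) = 36; P = 6/11; answer 6/11

6/11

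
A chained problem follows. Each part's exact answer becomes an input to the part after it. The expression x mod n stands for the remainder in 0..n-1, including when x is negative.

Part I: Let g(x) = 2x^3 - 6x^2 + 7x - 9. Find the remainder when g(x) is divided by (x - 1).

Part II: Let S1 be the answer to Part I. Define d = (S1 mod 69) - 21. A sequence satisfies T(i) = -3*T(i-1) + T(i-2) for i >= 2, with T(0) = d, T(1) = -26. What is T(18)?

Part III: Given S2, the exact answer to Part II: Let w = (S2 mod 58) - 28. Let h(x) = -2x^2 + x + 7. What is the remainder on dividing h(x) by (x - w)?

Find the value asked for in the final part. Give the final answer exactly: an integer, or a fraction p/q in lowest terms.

-1533

Part I: remainder = value at the root: 2*(1)^3 - 6*(1)^2 + 7*(1)^1 - 9 = (2) + (-6) + (7) + (-9) = -6; answer -6
Part II: S1 = -6; d = 42; T(2) = -3*(-26) + 1*(42) = 120; iterating: T(2)=120, T(3)=-386, T(4)=1278, T(5)=-4220, T(6)=13938, T(7)=-46034, T(8)=152040, T(9)=-502154, T(10)=1658502, T(11)=-5477660, T(12)=18091482, T(13)=-59752106, T(14)=197347800, T(15)=-651795506, T(16)=2152734318, T(17)=-7109998460, T(18)=23482729698; answer 23482729698
Part III: S2 = 23482729698; w = 28; remainder = value at the root: -2*(28)^2 + 1*(28)^1 + 7 = (-1568) + (28) + (7) = -1533; answer -1533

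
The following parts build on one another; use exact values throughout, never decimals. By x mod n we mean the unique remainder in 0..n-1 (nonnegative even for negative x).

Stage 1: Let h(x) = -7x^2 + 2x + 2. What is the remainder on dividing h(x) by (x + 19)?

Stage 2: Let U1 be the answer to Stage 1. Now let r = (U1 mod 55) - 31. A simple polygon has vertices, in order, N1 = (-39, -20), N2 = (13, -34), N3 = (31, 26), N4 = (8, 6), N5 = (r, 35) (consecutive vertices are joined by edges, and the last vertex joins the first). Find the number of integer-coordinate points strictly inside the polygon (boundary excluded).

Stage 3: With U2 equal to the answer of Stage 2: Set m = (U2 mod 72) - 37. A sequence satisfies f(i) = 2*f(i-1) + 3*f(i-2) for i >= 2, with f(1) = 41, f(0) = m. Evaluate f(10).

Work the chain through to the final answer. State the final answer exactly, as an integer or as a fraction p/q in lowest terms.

Stage 1: remainder = value at the root: -7*(-19)^2 + 2*(-19)^1 + 2 = (-2527) + (-38) + (2) = -2563; answer -2563
Stage 2: U1 = -2563; r = -9; cross terms: (-39*-34 - 13*-20)=1586, (13*26 - 31*-34)=1392, (31*6 - 8*26)=-22, (8*35 - -9*6)=334, (-9*-20 - -39*35)=1545; twice the area = |4835| = 4835; area = 4835/2; boundary points = 2 + 6 + 1 + 1 + 5 = 15; strictly interior points = area - boundary/2 + 1 = 2411; answer 2411
Stage 3: U2 = 2411; m = -2; f(2) = 2*(41) + 3*(-2) = 76; iterating: f(2)=76, f(3)=275, f(4)=778, f(5)=2381, f(6)=7096, f(7)=21335, f(8)=63958, f(9)=191921, f(10)=575716; answer 575716

575716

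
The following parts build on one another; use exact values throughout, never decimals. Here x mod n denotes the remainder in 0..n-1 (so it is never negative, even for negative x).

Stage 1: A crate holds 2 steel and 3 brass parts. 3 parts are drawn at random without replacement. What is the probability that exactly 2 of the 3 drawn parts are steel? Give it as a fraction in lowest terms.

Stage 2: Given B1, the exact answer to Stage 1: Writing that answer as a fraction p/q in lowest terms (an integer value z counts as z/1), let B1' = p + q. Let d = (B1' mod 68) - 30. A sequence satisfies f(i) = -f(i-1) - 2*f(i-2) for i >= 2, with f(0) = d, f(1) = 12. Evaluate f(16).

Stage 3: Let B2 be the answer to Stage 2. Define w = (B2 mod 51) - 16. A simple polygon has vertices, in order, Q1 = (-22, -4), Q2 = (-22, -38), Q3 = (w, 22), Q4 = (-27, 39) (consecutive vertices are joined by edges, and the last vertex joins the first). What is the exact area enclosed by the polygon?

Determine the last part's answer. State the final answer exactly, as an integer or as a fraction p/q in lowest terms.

Stage 1: total draws C(5,3) = 10; favorable C(2,2)*C(3,1) = 3; P = 3/10; answer 3/10
Stage 2: B1 = 3/10; threaded value p + q = 13; d = -17; f(2) = -1*(12) - 2*(-17) = 22; iterating: f(2)=22, f(3)=-46, f(4)=2, f(5)=90, f(6)=-94, f(7)=-86, f(8)=274, f(9)=-102, f(10)=-446, f(11)=650, f(12)=242, f(13)=-1542, f(14)=1058, f(15)=2026, f(16)=-4142; answer -4142
Stage 3: B2 = -4142; w = 24; cross terms: (-22*-38 - -22*-4)=748, (-22*22 - 24*-38)=428, (24*39 - -27*22)=1530, (-27*-4 - -22*39)=966; twice the area = |3672| = 3672; area = 1836; answer 1836

1836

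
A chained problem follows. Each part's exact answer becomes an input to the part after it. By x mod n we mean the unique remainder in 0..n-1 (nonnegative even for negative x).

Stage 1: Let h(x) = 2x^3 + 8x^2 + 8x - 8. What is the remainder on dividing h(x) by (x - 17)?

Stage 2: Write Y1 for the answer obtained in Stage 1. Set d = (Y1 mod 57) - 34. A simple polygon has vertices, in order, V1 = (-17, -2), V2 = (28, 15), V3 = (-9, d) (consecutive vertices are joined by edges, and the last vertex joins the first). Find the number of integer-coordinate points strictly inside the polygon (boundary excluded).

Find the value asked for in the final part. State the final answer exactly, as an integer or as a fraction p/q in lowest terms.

540

Stage 1: remainder = value at the root: 2*(17)^3 + 8*(17)^2 + 8*(17)^1 - 8 = (9826) + (2312) + (136) + (-8) = 12266; answer 12266
Stage 2: Y1 = 12266; d = -23; cross terms: (-17*15 - 28*-2)=-199, (28*-23 - -9*15)=-509, (-9*-2 - -17*-23)=-373; twice the area = |-1081| = 1081; area = 1081/2; boundary points = 1 + 1 + 1 = 3; strictly interior points = area - boundary/2 + 1 = 540; answer 540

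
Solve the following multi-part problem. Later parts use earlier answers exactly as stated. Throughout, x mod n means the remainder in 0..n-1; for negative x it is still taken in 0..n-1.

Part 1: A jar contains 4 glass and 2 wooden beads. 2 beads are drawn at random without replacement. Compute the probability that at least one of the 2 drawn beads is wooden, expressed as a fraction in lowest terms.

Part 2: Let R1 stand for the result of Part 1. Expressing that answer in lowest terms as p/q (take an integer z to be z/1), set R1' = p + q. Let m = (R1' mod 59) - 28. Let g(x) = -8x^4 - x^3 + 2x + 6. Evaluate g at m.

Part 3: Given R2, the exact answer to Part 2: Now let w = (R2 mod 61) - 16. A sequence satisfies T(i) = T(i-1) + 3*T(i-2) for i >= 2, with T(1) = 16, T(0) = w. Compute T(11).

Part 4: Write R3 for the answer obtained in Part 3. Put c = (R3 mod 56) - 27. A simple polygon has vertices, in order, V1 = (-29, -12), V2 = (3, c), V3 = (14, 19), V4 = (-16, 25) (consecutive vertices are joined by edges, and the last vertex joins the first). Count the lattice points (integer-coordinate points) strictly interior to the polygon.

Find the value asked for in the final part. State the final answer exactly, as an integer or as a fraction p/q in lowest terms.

807

Part 1: total draws C(6,2) = 15; complement C(4,2) = 6; favorable 15 - 6 = 9; P = 3/5; answer 3/5
Part 2: R1 = 3/5; threaded value p + q = 8; m = -20; -8*(-20)^4 - 1*(-20)^3 + 2*(-20)^1 + 6 = (-1280000) + (8000) + (-40) + (6) = -1272034; answer -1272034
Part 3: R2 = -1272034; w = 44; T(2) = 1*(16) + 3*(44) = 148; iterating: T(2)=148, T(3)=196, T(4)=640, T(5)=1228, T(6)=3148, T(7)=6832, T(8)=16276, T(9)=36772, T(10)=85600, T(11)=195916; answer 195916
Part 4: R3 = 195916; c = 1; cross terms: (-29*1 - 3*-12)=7, (3*19 - 14*1)=43, (14*25 - -16*19)=654, (-16*-12 - -29*25)=917; twice the area = |1621| = 1621; area = 1621/2; boundary points = 1 + 1 + 6 + 1 = 9; strictly interior points = area - boundary/2 + 1 = 807; answer 807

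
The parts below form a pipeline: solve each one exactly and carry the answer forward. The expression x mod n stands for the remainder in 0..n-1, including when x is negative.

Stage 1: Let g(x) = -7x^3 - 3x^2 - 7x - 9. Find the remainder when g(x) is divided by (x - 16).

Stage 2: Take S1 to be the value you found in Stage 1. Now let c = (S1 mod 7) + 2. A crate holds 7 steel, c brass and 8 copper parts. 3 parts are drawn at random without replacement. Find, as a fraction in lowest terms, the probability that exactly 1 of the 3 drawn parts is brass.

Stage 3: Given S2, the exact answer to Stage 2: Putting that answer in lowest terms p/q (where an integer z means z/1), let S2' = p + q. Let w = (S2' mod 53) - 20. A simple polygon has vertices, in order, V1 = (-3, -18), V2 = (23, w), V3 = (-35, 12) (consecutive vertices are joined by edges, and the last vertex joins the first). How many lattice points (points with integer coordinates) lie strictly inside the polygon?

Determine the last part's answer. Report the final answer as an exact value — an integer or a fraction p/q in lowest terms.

Stage 1: remainder = value at the root: -7*(16)^3 - 3*(16)^2 - 7*(16)^1 - 9 = (-28672) + (-768) + (-112) + (-9) = -29561; answer -29561
Stage 2: S1 = -29561; c = 2; total draws C(17,3) = 680; favorable C(2,1)*C(15,2) = 210; P = 21/68; answer 21/68
Stage 3: S2 = 21/68; threaded value p + q = 89; w = 16; cross terms: (-3*16 - 23*-18)=366, (23*12 - -35*16)=836, (-35*-18 - -3*12)=666; twice the area = |1868| = 1868; area = 934; boundary points = 2 + 2 + 2 = 6; strictly interior points = area - boundary/2 + 1 = 932; answer 932

932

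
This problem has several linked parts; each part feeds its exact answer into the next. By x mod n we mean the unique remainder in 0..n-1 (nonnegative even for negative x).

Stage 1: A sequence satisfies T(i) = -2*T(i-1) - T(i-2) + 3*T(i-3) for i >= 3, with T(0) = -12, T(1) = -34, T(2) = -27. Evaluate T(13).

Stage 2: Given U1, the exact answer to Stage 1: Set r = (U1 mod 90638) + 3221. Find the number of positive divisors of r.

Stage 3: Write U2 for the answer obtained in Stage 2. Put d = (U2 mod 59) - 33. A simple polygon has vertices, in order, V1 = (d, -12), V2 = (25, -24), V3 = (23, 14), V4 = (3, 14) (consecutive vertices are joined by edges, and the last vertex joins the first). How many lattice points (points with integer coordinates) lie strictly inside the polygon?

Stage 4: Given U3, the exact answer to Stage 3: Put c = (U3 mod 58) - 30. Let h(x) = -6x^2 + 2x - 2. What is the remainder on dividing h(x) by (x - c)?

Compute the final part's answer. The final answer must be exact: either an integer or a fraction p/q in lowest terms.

Stage 1: T(3) = -2*(-27) - 1*(-34) + 3*(-12) = 52; iterating: T(3)=52, T(4)=-179, T(5)=225, T(6)=-115, T(7)=-532, T(8)=1854, T(9)=-3521, T(10)=3592, T(11)=1899, T(12)=-17953, T(13)=44783; answer 44783
Stage 2: U1 = 44783; r = 48004; 48004 = 2^2 * 11 * 1091; number of divisors = (2+1) * (1+1) * (1+1) = 12; answer 12
Stage 3: U2 = 12; d = -21; cross terms: (-21*-24 - 25*-12)=804, (25*14 - 23*-24)=902, (23*14 - 3*14)=280, (3*-12 - -21*14)=258; twice the area = |2244| = 2244; area = 1122; boundary points = 2 + 2 + 20 + 2 = 26; strictly interior points = area - boundary/2 + 1 = 1110; answer 1110
Stage 4: U3 = 1110; c = -22; remainder = value at the root: -6*(-22)^2 + 2*(-22)^1 - 2 = (-2904) + (-44) + (-2) = -2950; answer -2950

-2950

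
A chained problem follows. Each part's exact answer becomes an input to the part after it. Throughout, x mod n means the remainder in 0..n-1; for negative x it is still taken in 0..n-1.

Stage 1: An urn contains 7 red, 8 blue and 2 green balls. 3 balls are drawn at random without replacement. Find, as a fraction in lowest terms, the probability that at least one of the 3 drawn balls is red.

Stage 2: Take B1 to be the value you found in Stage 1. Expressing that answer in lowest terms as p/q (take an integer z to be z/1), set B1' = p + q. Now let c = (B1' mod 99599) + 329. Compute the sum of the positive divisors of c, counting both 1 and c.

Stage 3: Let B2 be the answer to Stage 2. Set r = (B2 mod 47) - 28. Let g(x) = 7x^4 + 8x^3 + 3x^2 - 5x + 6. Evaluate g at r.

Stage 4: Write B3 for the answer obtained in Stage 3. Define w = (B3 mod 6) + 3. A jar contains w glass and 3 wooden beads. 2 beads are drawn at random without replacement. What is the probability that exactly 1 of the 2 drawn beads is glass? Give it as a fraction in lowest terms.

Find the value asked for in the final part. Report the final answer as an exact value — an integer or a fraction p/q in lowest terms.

Stage 1: total draws C(17,3) = 680; complement C(10,3) = 120; favorable 680 - 120 = 560; P = 14/17; answer 14/17
Stage 2: B1 = 14/17; threaded value p + q = 31; c = 360; 360 = 2^3 * 3^2 * 5; sigma = (1 + 2 + 4 + 8) * (1 + 3 + 9) * (1 + 5) = 15 * 13 * 6 = 1170; answer 1170
Stage 3: B2 = 1170; r = 14; 7*(14)^4 + 8*(14)^3 + 3*(14)^2 - 5*(14)^1 + 6 = (268912) + (21952) + (588) + (-70) + (6) = 291388; answer 291388
Stage 4: B3 = 291388; w = 7; total draws C(10,2) = 45; favorable C(7,1)*C(3,1) = 21; P = 7/15; answer 7/15

7/15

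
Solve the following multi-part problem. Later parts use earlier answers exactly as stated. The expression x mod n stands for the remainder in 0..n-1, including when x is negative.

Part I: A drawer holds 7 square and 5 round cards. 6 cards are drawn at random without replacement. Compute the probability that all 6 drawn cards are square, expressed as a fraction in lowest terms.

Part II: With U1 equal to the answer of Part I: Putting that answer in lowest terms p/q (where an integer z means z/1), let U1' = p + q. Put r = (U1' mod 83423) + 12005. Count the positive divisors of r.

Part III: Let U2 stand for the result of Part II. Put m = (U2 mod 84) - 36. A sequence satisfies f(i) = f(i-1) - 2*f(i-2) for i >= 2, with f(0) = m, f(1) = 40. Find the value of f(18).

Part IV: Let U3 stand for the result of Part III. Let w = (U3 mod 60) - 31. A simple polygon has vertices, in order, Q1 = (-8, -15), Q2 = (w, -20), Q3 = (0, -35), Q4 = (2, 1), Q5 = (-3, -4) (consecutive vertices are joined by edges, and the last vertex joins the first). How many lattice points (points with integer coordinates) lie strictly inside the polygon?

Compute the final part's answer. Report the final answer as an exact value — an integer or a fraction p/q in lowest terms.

384

Part I: total draws C(12,6) = 924; favorable C(7,6) = 7; P = 1/132; answer 1/132
Part II: U1 = 1/132; threaded value p + q = 133; r = 12138; 12138 = 2 * 3 * 7 * 17^2; number of divisors = (1+1) * (1+1) * (1+1) * (2+1) = 24; answer 24
Part III: U2 = 24; m = -12; f(2) = 1*(40) - 2*(-12) = 64; iterating: f(2)=64, f(3)=-16, f(4)=-144, f(5)=-112, f(6)=176, f(7)=400, f(8)=48, f(9)=-752, f(10)=-848, f(11)=656, f(12)=2352, f(13)=1040, f(14)=-3664, f(15)=-5744, f(16)=1584, f(17)=13072, f(18)=9904; answer 9904
Part IV: U3 = 9904; w = -27; cross terms: (-8*-20 - -27*-15)=-245, (-27*-35 - 0*-20)=945, (0*1 - 2*-35)=70, (2*-4 - -3*1)=-5, (-3*-15 - -8*-4)=13; twice the area = |778| = 778; area = 389; boundary points = 1 + 3 + 2 + 5 + 1 = 12; strictly interior points = area - boundary/2 + 1 = 384; answer 384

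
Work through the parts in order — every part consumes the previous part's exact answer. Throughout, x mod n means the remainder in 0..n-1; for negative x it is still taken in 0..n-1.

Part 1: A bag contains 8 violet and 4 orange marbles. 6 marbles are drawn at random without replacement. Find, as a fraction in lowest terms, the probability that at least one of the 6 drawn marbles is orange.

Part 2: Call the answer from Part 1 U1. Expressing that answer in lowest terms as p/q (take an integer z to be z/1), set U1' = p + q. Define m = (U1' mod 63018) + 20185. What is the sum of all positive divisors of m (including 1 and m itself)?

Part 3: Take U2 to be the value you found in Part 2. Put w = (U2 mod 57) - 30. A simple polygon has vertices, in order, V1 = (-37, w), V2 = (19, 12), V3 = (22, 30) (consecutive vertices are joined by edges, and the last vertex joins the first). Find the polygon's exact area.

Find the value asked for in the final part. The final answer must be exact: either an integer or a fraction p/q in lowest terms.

963/2

Part 1: total draws C(12,6) = 924; complement C(8,6) = 28; favorable 924 - 28 = 896; P = 32/33; answer 32/33
Part 2: U1 = 32/33; threaded value p + q = 65; m = 20250; 20250 = 2 * 3^4 * 5^3; sigma = (1 + 2) * (1 + 3 + 9 + 27 + 81) * (1 + 5 + 25 + 125) = 3 * 121 * 156 = 56628; answer 56628
Part 3: U2 = 56628; w = -3; cross terms: (-37*12 - 19*-3)=-387, (19*30 - 22*12)=306, (22*-3 - -37*30)=1044; twice the area = |963| = 963; area = 963/2; answer 963/2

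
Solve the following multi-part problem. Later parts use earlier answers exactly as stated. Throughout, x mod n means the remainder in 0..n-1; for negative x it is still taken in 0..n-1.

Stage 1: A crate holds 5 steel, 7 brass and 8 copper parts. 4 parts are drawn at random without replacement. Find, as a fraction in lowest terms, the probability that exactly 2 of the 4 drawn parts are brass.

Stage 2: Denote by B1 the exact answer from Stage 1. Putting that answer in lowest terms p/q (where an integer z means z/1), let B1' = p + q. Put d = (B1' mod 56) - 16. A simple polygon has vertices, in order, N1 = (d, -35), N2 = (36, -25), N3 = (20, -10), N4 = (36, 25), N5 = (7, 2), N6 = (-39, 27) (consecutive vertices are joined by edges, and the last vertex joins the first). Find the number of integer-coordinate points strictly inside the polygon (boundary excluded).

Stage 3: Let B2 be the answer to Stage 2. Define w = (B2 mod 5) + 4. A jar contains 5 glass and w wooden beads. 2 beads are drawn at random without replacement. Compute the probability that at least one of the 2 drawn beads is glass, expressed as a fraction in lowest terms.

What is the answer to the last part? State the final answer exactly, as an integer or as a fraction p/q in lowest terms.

5/6

Stage 1: total draws C(20,4) = 4845; favorable C(7,2)*C(13,2) = 1638; P = 546/1615; answer 546/1615
Stage 2: B1 = 546/1615; threaded value p + q = 2161; d = 17; cross terms: (17*-25 - 36*-35)=835, (36*-10 - 20*-25)=140, (20*25 - 36*-10)=860, (36*2 - 7*25)=-103, (7*27 - -39*2)=267, (-39*-35 - 17*27)=906; twice the area = |2905| = 2905; area = 2905/2; boundary points = 1 + 1 + 1 + 1 + 1 + 2 = 7; strictly interior points = area - boundary/2 + 1 = 1450; answer 1450
Stage 3: B2 = 1450; w = 4; total draws C(9,2) = 36; complement C(4,2) = 6; favorable 36 - 6 = 30; P = 5/6; answer 5/6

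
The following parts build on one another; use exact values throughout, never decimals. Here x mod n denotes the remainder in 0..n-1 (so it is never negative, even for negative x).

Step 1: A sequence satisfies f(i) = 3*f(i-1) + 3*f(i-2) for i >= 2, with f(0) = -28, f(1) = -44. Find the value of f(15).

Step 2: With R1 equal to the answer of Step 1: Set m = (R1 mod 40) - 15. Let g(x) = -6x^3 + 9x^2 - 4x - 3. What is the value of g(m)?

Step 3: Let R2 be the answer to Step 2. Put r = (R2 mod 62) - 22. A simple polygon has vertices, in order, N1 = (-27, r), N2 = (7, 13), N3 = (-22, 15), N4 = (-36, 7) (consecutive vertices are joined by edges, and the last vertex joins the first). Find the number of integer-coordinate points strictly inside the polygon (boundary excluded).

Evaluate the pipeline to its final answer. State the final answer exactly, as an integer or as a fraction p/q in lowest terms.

564

Step 1: f(2) = 3*(-44) + 3*(-28) = -216; iterating: f(2)=-216, f(3)=-780, f(4)=-2988, f(5)=-11304, f(6)=-42876, f(7)=-162540, f(8)=-616248, f(9)=-2336364, f(10)=-8857836, f(11)=-33582600, f(12)=-127321308, f(13)=-482711724, f(14)=-1830099096, f(15)=-6938432460; answer -6938432460
Step 2: R1 = -6938432460; m = 5; -6*(5)^3 + 9*(5)^2 - 4*(5)^1 - 3 = (-750) + (225) + (-20) + (-3) = -548; answer -548
Step 3: R2 = -548; r = -12; cross terms: (-27*13 - 7*-12)=-267, (7*15 - -22*13)=391, (-22*7 - -36*15)=386, (-36*-12 - -27*7)=621; twice the area = |1131| = 1131; area = 1131/2; boundary points = 1 + 1 + 2 + 1 = 5; strictly interior points = area - boundary/2 + 1 = 564; answer 564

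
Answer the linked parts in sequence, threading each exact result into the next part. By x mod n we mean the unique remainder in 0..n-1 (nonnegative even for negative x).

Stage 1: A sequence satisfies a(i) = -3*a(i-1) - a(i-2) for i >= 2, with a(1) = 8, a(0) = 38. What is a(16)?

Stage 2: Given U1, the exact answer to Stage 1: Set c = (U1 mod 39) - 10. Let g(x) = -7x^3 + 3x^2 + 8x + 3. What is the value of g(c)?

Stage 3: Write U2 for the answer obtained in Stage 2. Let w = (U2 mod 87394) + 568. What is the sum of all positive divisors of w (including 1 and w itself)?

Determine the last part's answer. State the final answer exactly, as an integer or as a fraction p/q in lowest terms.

Stage 1: a(2) = -3*(8) - 1*(38) = -62; iterating: a(2)=-62, a(3)=178, a(4)=-472, a(5)=1238, a(6)=-3242, a(7)=8488, a(8)=-22222, a(9)=58178, a(10)=-152312, a(11)=398758, a(12)=-1043962, a(13)=2733128, a(14)=-7155422, a(15)=18733138, a(16)=-49043992; answer -49043992
Stage 2: U1 = -49043992; c = 19; -7*(19)^3 + 3*(19)^2 + 8*(19)^1 + 3 = (-48013) + (1083) + (152) + (3) = -46775; answer -46775
Stage 3: U2 = -46775; w = 41187; 41187 = 3 * 13729; sigma = (1 + 3) * (1 + 13729) = 4 * 13730 = 54920; answer 54920

54920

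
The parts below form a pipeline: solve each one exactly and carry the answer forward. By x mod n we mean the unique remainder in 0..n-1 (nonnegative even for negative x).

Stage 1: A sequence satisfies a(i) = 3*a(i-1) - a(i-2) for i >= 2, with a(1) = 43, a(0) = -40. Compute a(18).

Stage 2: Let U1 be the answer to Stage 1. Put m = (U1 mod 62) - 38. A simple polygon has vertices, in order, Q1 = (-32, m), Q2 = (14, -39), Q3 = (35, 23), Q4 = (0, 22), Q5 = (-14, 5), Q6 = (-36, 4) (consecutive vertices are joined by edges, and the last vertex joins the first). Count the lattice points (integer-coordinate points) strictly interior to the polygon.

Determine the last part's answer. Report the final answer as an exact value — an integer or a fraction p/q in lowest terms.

2329

Stage 1: a(2) = 3*(43) - 1*(-40) = 169; iterating: a(2)=169, a(3)=464, a(4)=1223, a(5)=3205, a(6)=8392, a(7)=21971, a(8)=57521, a(9)=150592, a(10)=394255, a(11)=1032173, a(12)=2702264, a(13)=7074619, a(14)=18521593, a(15)=48490160, a(16)=126948887, a(17)=332356501, a(18)=870120616; answer 870120616
Stage 2: U1 = 870120616; m = -8; cross terms: (-32*-39 - 14*-8)=1360, (14*23 - 35*-39)=1687, (35*22 - 0*23)=770, (0*5 - -14*22)=308, (-14*4 - -36*5)=124, (-36*-8 - -32*4)=416; twice the area = |4665| = 4665; area = 4665/2; boundary points = 1 + 1 + 1 + 1 + 1 + 4 = 9; strictly interior points = area - boundary/2 + 1 = 2329; answer 2329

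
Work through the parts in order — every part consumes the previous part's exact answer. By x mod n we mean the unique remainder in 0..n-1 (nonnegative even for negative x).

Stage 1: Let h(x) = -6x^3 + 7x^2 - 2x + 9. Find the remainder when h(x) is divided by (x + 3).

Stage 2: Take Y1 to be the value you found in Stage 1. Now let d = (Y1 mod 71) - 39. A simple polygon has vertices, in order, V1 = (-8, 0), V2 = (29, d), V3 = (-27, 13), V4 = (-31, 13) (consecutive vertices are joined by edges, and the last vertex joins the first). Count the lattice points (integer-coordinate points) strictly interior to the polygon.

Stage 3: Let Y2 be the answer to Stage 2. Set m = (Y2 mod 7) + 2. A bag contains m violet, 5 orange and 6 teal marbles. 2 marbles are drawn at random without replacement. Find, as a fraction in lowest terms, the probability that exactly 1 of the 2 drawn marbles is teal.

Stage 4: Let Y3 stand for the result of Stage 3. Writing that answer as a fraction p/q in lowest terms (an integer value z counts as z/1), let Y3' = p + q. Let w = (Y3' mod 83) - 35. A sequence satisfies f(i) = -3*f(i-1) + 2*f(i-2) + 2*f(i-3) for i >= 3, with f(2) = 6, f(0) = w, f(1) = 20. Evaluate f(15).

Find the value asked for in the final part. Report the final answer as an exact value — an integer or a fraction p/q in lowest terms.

Stage 1: remainder = value at the root: -6*(-3)^3 + 7*(-3)^2 - 2*(-3)^1 + 9 = (162) + (63) + (6) + (9) = 240; answer 240
Stage 2: Y1 = 240; d = -12; cross terms: (-8*-12 - 29*0)=96, (29*13 - -27*-12)=53, (-27*13 - -31*13)=52, (-31*0 - -8*13)=104; twice the area = |305| = 305; area = 305/2; boundary points = 1 + 1 + 4 + 1 = 7; strictly interior points = area - boundary/2 + 1 = 150; answer 150
Stage 3: Y2 = 150; m = 5; total draws C(16,2) = 120; favorable C(6,1)*C(10,1) = 60; P = 1/2; answer 1/2
Stage 4: Y3 = 1/2; threaded value p + q = 3; w = -32; f(3) = -3*(6) + 2*(20) + 2*(-32) = -42; iterating: f(3)=-42, f(4)=178, f(5)=-606, f(6)=2090, f(7)=-7126, f(8)=24346, f(9)=-83110, f(10)=283770, f(11)=-968838, f(12)=3307834, f(13)=-11293638, f(14)=38558906, f(15)=-131648326; answer -131648326

-131648326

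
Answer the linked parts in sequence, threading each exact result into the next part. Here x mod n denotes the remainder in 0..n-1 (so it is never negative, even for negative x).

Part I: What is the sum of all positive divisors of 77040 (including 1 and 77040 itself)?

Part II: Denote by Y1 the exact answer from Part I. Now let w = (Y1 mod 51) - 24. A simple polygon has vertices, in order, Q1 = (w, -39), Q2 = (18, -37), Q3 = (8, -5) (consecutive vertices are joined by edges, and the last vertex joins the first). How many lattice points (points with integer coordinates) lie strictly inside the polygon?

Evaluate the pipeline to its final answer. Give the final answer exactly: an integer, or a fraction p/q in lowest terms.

Part I: 77040 = 2^4 * 3^2 * 5 * 107; sigma = (1 + 2 + 4 + 8 + 16) * (1 + 3 + 9) * (1 + 5) * (1 + 107) = 31 * 13 * 6 * 108 = 261144; answer 261144
Part II: Y1 = 261144; w = 0; cross terms: (0*-37 - 18*-39)=702, (18*-5 - 8*-37)=206, (8*-39 - 0*-5)=-312; twice the area = |596| = 596; area = 298; boundary points = 2 + 2 + 2 = 6; strictly interior points = area - boundary/2 + 1 = 296; answer 296

296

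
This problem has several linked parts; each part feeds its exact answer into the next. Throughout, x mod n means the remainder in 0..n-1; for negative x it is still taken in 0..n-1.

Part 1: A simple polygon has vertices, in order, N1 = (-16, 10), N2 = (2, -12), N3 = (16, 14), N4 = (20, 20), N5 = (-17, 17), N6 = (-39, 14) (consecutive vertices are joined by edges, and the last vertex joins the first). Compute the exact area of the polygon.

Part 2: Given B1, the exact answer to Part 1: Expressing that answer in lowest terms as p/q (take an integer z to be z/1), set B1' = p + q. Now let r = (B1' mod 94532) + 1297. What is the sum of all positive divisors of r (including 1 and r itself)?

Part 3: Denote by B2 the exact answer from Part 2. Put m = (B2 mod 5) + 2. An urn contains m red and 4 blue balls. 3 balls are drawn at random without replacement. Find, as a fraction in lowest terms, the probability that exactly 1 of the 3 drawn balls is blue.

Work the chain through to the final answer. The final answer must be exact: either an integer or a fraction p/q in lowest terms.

Part 1: cross terms: (-16*-12 - 2*10)=172, (2*14 - 16*-12)=220, (16*20 - 20*14)=40, (20*17 - -17*20)=680, (-17*14 - -39*17)=425, (-39*10 - -16*14)=-166; twice the area = |1371| = 1371; area = 1371/2; answer 1371/2
Part 2: B1 = 1371/2; threaded value p + q = 1373; r = 2670; 2670 = 2 * 3 * 5 * 89; sigma = (1 + 2) * (1 + 3) * (1 + 5) * (1 + 89) = 3 * 4 * 6 * 90 = 6480; answer 6480
Part 3: B2 = 6480; m = 2; total draws C(6,3) = 20; favorable C(4,1)*C(2,2) = 4; P = 1/5; answer 1/5

1/5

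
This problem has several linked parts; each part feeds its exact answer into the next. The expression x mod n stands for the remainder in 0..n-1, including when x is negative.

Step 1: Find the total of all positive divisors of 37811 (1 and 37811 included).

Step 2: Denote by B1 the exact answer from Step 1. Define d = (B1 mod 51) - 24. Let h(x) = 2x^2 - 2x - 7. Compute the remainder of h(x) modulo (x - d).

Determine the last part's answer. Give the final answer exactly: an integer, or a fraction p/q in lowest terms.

Step 1: 37811 is prime, so its only divisors are 1 and 37811; sigma = 1 + 37811 = 37812; answer 37812
Step 2: B1 = 37812; d = -3; remainder = value at the root: 2*(-3)^2 - 2*(-3)^1 - 7 = (18) + (6) + (-7) = 17; answer 17

17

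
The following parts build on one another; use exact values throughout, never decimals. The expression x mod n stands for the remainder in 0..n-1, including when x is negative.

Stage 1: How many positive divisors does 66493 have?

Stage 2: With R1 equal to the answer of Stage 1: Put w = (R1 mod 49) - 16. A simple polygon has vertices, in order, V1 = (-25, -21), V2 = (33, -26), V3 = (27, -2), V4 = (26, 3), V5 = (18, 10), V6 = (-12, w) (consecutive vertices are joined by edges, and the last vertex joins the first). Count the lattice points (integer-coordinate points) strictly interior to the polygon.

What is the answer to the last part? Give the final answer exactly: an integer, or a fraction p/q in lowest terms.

1254

Stage 1: 66493 = 7^2 * 23 * 59; number of divisors = (2+1) * (1+1) * (1+1) = 12; answer 12
Stage 2: R1 = 12; w = -4; cross terms: (-25*-26 - 33*-21)=1343, (33*-2 - 27*-26)=636, (27*3 - 26*-2)=133, (26*10 - 18*3)=206, (18*-4 - -12*10)=48, (-12*-21 - -25*-4)=152; twice the area = |2518| = 2518; area = 1259; boundary points = 1 + 6 + 1 + 1 + 2 + 1 = 12; strictly interior points = area - boundary/2 + 1 = 1254; answer 1254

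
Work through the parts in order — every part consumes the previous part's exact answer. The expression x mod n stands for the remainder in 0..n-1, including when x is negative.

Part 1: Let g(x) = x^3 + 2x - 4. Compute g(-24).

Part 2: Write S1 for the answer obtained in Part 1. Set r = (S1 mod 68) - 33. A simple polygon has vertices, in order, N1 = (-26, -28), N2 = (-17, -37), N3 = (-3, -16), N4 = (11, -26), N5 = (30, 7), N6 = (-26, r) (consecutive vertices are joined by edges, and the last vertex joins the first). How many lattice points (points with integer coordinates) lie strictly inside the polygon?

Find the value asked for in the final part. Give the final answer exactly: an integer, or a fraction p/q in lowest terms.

Part 1: 1*(-24)^3 + 2*(-24)^1 - 4 = (-13824) + (-48) + (-4) = -13876; answer -13876
Part 2: S1 = -13876; r = 31; cross terms: (-26*-37 - -17*-28)=486, (-17*-16 - -3*-37)=161, (-3*-26 - 11*-16)=254, (11*7 - 30*-26)=857, (30*31 - -26*7)=1112, (-26*-28 - -26*31)=1534; twice the area = |4404| = 4404; area = 2202; boundary points = 9 + 7 + 2 + 1 + 8 + 59 = 86; strictly interior points = area - boundary/2 + 1 = 2160; answer 2160

2160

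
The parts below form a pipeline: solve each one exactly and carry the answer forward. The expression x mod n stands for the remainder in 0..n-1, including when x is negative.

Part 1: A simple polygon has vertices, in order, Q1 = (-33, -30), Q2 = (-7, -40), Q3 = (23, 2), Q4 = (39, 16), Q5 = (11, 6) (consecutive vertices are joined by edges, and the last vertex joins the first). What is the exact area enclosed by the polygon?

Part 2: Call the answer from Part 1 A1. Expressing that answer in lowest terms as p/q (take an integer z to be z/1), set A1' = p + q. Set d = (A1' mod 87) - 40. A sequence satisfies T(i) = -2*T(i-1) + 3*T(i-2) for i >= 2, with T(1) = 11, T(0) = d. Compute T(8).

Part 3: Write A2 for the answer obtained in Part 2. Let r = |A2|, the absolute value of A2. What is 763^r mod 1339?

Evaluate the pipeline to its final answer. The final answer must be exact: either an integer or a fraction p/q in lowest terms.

94

Part 1: cross terms: (-33*-40 - -7*-30)=1110, (-7*2 - 23*-40)=906, (23*16 - 39*2)=290, (39*6 - 11*16)=58, (11*-30 - -33*6)=-132; twice the area = |2232| = 2232; area = 1116; answer 1116
Part 2: A1 = 1116; threaded value p + q = 1117; d = 33; T(2) = -2*(11) + 3*(33) = 77; iterating: T(2)=77, T(3)=-121, T(4)=473, T(5)=-1309, T(6)=4037, T(7)=-12001, T(8)=36113; answer 36113
Part 3: A2 = 36113; r = 36113; squarings mod 1339: 763^1=763, 763^2=1043, 763^4=581, 763^8=133, 763^16=282, 763^32=523, 763^64=373, 763^128=1212, 763^256=61, 763^512=1043, 763^1024=581, 763^2048=133, 763^4096=282, 763^8192=523, 763^16384=373, 763^32768=1212; 763^36113 = 763^1 * 763^16 * 763^256 * 763^1024 * 763^2048 * 763^32768 = 94 (mod 1339); answer 94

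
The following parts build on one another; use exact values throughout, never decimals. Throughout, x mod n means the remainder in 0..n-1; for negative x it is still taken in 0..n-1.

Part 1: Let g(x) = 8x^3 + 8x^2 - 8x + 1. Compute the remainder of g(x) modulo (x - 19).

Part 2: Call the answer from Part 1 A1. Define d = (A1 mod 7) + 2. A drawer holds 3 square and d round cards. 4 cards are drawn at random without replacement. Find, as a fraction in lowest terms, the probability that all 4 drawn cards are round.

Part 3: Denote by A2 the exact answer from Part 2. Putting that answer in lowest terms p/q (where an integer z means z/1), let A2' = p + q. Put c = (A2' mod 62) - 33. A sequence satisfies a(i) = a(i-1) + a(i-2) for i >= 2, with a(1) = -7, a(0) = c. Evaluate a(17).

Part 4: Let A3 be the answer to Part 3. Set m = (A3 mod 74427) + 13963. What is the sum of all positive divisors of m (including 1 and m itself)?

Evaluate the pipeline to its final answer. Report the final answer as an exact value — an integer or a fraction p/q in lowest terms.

252720

Part 1: remainder = value at the root: 8*(19)^3 + 8*(19)^2 - 8*(19)^1 + 1 = (54872) + (2888) + (-152) + (1) = 57609; answer 57609
Part 2: A1 = 57609; d = 8; total draws C(11,4) = 330; favorable C(8,4) = 70; P = 7/33; answer 7/33
Part 3: A2 = 7/33; threaded value p + q = 40; c = 7; a(2) = 1*(-7) + 1*(7) = 0; iterating: a(2)=0, a(3)=-7, a(4)=-7, a(5)=-14, a(6)=-21, a(7)=-35, a(8)=-56, a(9)=-91, a(10)=-147, a(11)=-238, a(12)=-385, a(13)=-623, a(14)=-1008, a(15)=-1631, a(16)=-2639, a(17)=-4270; answer -4270
Part 4: A3 = -4270; m = 84120; 84120 = 2^3 * 3 * 5 * 701; sigma = (1 + 2 + 4 + 8) * (1 + 3) * (1 + 5) * (1 + 701) = 15 * 4 * 6 * 702 = 252720; answer 252720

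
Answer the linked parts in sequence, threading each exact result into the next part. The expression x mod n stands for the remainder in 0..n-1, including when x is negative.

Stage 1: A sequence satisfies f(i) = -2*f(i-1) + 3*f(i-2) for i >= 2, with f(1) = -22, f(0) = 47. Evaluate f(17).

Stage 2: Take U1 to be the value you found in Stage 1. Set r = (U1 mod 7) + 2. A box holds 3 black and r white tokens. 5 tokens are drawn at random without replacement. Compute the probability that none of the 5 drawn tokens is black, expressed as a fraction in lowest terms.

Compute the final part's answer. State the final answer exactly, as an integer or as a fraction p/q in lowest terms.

1/56

Stage 1: f(2) = -2*(-22) + 3*(47) = 185; iterating: f(2)=185, f(3)=-436, f(4)=1427, f(5)=-4162, f(6)=12605, f(7)=-37696, f(8)=113207, f(9)=-339502, f(10)=1018625, f(11)=-3055756, f(12)=9167387, f(13)=-27502042, f(14)=82506245, f(15)=-247518616, f(16)=742555967, f(17)=-2227667782; answer -2227667782
Stage 2: U1 = -2227667782; r = 5; total draws C(8,5) = 56; favorable C(5,5) = 1; P = 1/56; answer 1/56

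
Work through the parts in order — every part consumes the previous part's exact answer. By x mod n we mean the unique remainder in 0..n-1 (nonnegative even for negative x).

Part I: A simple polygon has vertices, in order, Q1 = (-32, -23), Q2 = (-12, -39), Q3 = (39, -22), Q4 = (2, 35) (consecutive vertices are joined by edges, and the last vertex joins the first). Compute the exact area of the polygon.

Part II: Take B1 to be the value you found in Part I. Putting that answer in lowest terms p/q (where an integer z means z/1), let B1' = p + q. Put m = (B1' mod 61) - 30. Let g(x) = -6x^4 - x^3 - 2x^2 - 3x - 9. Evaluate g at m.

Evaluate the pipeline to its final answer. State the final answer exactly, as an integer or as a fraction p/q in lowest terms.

-4269853

Part I: cross terms: (-32*-39 - -12*-23)=972, (-12*-22 - 39*-39)=1785, (39*35 - 2*-22)=1409, (2*-23 - -32*35)=1074; twice the area = |5240| = 5240; area = 2620; answer 2620
Part II: B1 = 2620; threaded value p + q = 2621; m = 29; -6*(29)^4 - 1*(29)^3 - 2*(29)^2 - 3*(29)^1 - 9 = (-4243686) + (-24389) + (-1682) + (-87) + (-9) = -4269853; answer -4269853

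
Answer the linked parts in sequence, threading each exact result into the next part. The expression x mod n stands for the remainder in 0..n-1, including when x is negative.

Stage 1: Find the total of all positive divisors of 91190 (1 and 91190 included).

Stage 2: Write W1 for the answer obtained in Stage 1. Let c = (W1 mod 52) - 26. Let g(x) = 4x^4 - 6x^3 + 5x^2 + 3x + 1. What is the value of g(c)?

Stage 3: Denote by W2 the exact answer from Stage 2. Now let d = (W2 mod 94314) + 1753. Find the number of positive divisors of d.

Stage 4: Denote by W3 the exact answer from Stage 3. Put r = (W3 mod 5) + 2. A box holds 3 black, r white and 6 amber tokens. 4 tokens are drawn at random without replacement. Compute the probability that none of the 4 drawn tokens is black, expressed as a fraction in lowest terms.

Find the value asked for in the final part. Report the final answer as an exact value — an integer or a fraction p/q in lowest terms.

42/143

Stage 1: 91190 = 2 * 5 * 11 * 829; sigma = (1 + 2) * (1 + 5) * (1 + 11) * (1 + 829) = 3 * 6 * 12 * 830 = 179280; answer 179280
Stage 2: W1 = 179280; c = 10; 4*(10)^4 - 6*(10)^3 + 5*(10)^2 + 3*(10)^1 + 1 = (40000) + (-6000) + (500) + (30) + (1) = 34531; answer 34531
Stage 3: W2 = 34531; d = 36284; 36284 = 2^2 * 47 * 193; number of divisors = (2+1) * (1+1) * (1+1) = 12; answer 12
Stage 4: W3 = 12; r = 4; total draws C(13,4) = 715; favorable C(10,4) = 210; P = 42/143; answer 42/143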